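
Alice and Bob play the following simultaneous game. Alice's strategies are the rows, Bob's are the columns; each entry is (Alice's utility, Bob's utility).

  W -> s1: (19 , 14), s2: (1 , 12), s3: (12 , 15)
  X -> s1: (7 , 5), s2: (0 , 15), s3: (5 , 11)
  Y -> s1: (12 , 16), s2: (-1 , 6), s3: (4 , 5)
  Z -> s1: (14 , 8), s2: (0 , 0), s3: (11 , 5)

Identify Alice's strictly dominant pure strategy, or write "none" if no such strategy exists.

W

W vs X: s1: 19>7, s2: 1>0, s3: 12>5.
W vs Y: s1: 19>12, s2: 1>-1, s3: 12>4.
W vs Z: s1: 19>14, s2: 1>0, s3: 12>11.
W strictly beats every other strategy against every opponent action, so it is strictly dominant.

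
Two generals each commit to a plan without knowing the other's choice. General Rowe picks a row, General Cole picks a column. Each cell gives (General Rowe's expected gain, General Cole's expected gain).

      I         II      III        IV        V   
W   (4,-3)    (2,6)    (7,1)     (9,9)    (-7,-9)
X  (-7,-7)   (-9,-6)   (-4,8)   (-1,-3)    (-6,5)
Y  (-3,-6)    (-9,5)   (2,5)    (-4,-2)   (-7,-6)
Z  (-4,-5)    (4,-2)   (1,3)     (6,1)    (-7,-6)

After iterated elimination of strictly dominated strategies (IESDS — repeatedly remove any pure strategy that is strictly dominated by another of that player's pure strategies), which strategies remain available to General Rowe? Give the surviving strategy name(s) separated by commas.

Column I is eliminated: II beats it against every remaining row (W: 6>-3, X: -6>-7, Y: 5>-6, Z: -2>-5).
For General Cole, III strictly dominates V on the remaining rows (W: 1>-9, X: 8>5, Y: 5>-6, Z: 3>-6); eliminate V.
General Rowe's strategy X is strictly dominated by W (II: 2>-9, III: 7>-4, IV: 9>-1) and is removed.
General Rowe's strategy Y is strictly dominated by W (II: 2>-9, III: 7>2, IV: 9>-4) and is removed.
Column II is eliminated: IV beats it against every remaining row (W: 9>6, Z: 1>-2).
For General Rowe, W strictly dominates Z on the remaining columns (III: 7>1, IV: 9>6); eliminate Z.
General Cole's strategy III is strictly dominated by IV (W: 9>1) and is removed.
Among the remaining strategies, none is strictly dominated by another pure strategy of the same player, so the elimination stops.
Surviving strategies — General Rowe: {W}; General Cole: {IV}.

W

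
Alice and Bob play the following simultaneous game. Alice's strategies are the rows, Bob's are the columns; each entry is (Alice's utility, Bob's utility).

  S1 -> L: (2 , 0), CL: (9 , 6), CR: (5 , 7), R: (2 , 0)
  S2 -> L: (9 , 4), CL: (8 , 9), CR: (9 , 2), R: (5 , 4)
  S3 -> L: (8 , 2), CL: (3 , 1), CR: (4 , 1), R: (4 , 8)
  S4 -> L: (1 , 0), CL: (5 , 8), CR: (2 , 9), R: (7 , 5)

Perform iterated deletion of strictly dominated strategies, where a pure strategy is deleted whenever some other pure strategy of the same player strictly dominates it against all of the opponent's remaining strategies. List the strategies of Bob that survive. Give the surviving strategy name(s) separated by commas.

Alice's strategy S3 is strictly dominated by S2 (L: 9>8, CL: 8>3, CR: 9>4, R: 5>4) and is removed.
Column L is eliminated: CL beats it against every remaining row (S1: 6>0, S2: 9>4, S4: 8>0).
Bob's strategy R is strictly dominated by CL (S1: 6>0, S2: 9>4, S4: 8>5) and is removed.
Row S4 is eliminated: S1 beats it against every remaining column (CL: 9>5, CR: 5>2).
Among the remaining strategies, none is strictly dominated by another pure strategy of the same player, so the elimination stops.
Surviving strategies — Alice: {S1, S2}; Bob: {CL, CR}.

CL, CR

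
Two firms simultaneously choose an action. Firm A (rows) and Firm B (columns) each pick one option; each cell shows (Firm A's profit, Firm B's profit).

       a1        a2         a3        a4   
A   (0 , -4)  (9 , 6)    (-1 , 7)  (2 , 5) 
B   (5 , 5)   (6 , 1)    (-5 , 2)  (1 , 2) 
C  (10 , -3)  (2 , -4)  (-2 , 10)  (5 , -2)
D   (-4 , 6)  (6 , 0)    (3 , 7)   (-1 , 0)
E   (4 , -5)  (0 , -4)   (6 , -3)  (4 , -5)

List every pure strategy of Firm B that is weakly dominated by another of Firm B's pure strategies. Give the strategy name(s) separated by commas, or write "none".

a2, a4

Nothing dominates a1: a2 at B (5>1); a3 at B (5>2); a4 at B (5>2).
a2: dominated, since a3 does at least as well everywhere (A: 7>6, B: 2>1, C: 10>-4, D: 7>0, E: -3>-4).
Nothing dominates a3: a1 at A (7>-4); a2 at A (7>6); a4 at A (7>5).
a3 weakly dominates a4 — A: 7>5, B: 2=2, C: 10>-2, D: 7>0, E: -3>-5.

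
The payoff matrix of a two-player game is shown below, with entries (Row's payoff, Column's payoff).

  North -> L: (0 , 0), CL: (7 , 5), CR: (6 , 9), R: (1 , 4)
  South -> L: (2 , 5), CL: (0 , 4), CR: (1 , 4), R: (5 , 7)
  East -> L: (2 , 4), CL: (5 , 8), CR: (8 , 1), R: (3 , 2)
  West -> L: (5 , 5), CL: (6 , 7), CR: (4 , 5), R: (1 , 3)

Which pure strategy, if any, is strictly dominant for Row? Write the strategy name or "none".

North fails to dominate South at L (0<2).
South fails to dominate North at CL (0<7).
East fails to dominate North at CL (5<7).
West fails to dominate North at CL (6<7).
No single strategy dominates all the others.

none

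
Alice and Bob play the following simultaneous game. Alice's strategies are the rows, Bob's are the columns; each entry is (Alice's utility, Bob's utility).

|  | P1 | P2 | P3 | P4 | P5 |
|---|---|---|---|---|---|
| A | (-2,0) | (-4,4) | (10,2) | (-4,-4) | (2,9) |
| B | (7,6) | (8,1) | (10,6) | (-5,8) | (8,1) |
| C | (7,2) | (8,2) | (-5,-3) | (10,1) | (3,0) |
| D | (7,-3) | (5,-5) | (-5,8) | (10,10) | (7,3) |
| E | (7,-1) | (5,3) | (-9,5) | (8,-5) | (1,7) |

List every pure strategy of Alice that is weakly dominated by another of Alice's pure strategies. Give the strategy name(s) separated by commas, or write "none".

A is not dominated — it holds its own against B at P4 (-4>-5); C at P3 (10>-5); D at P3 (10>-5); E at P3 (10>-9).
B is not dominated — it holds its own against A at P1 (7>-2); C at P3 (10>-5); D at P2 (8>5); E at P2 (8>5).
C is not dominated — it holds its own against A at P1 (7>-2); B at P4 (10>-5); D at P2 (8>5); E at P2 (8>5).
D: no other strategy beats it everywhere (A at P1 (7>-2); B at P4 (10>-5); C at P5 (7>3); E at P3 (-5>-9)).
E is weakly dominated by C (P1: 7=7, P2: 8>5, P3: -5>-9, P4: 10>8, P5: 3>1).

E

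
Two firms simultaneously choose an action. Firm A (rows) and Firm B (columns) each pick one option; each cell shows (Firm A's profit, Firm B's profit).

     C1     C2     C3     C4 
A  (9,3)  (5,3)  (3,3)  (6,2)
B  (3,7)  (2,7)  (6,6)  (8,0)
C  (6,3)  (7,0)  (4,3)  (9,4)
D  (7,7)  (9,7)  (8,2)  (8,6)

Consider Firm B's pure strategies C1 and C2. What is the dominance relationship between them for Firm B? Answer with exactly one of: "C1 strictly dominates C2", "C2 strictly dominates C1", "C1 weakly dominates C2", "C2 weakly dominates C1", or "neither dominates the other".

C1 weakly dominates C2

Compare C1 to C2 across each choice by Firm A: A: 3=3, B: 7=7, C: 3>0, D: 7=7.
C1 is at least as good everywhere and strictly better somewhere (tied only at A, B, D), so C1 weakly but not strictly dominates C2.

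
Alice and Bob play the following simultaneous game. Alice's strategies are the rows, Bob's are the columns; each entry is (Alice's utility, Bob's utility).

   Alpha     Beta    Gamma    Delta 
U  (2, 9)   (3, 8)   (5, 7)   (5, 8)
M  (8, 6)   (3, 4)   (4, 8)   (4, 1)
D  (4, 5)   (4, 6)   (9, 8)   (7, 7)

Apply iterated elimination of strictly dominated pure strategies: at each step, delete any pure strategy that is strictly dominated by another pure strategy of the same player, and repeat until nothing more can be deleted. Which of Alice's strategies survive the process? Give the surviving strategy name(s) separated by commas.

D

Alice's strategy U is strictly dominated by D (Alpha: 4>2, Beta: 4>3, Gamma: 9>5, Delta: 7>5) and is removed.
Bob's strategy Alpha is strictly dominated by Gamma (M: 8>6, D: 8>5) and is removed.
For Alice, D strictly dominates M on the remaining columns (Beta: 4>3, Gamma: 9>4, Delta: 7>4); eliminate M.
Column Beta is eliminated: Gamma beats it against every remaining row (D: 8>6).
Bob's strategy Delta is strictly dominated by Gamma (D: 8>7) and is removed.
Among the remaining strategies, none is strictly dominated by another pure strategy of the same player, so the elimination stops.
Surviving strategies — Alice: {D}; Bob: {Gamma}.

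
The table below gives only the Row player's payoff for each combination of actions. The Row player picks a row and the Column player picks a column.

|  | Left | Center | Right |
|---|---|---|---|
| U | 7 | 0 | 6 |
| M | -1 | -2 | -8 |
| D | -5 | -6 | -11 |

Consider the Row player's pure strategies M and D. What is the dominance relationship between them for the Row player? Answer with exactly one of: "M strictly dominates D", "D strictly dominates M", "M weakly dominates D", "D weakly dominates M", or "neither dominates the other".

M's payoffs vs D's, by the Column player's action — Left: -1>-5, Center: -2>-6, Right: -8>-11.
M gives a strictly higher payoff against each opponent action, so M strictly dominates D.

M strictly dominates D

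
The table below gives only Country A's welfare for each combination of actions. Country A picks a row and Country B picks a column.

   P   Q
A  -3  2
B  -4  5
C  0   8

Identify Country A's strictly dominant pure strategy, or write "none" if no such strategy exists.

C vs A: P: 0>-3, Q: 8>2.
C vs B: P: 0>-4, Q: 8>5.
C strictly beats every other strategy against every opponent action, so it is strictly dominant.

C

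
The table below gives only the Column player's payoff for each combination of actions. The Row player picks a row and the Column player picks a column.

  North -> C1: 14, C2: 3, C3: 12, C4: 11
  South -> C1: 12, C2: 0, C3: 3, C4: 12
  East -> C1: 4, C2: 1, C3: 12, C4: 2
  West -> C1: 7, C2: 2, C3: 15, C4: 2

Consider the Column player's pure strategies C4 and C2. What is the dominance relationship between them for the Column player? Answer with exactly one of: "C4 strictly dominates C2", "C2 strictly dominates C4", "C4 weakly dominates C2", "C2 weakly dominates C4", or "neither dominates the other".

C4's payoffs vs C2's, by the Row player's action — North: 11>3, South: 12>0, East: 2>1, West: 2=2.
C4 is at least as good everywhere and strictly better somewhere (tied only at West), so C4 weakly but not strictly dominates C2.

C4 weakly dominates C2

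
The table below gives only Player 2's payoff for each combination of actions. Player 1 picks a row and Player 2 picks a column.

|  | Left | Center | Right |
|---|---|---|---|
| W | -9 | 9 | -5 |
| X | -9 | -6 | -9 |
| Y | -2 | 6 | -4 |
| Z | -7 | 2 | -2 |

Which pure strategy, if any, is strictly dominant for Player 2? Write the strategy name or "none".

Center

Center vs Left: W: 9>-9, X: -6>-9, Y: 6>-2, Z: 2>-7.
Center vs Right: W: 9>-5, X: -6>-9, Y: 6>-4, Z: 2>-2.
Center strictly beats every other strategy against every opponent action, so it is strictly dominant.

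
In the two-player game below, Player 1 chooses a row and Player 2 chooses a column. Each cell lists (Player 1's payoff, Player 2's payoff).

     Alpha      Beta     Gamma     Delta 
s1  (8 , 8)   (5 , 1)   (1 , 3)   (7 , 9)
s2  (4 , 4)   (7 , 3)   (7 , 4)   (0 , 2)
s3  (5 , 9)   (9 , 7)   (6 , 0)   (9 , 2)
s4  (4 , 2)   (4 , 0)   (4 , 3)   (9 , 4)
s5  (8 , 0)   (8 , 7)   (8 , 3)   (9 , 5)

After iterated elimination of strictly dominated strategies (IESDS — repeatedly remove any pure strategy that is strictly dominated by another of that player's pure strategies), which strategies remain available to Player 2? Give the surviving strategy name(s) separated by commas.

Row s2 is eliminated: s5 beats it against every remaining column (Alpha: 8>4, Beta: 8>7, Gamma: 8>7, Delta: 9>0).
For Player 2, Delta strictly dominates Gamma on the remaining rows (s1: 9>3, s3: 2>0, s4: 4>3, s5: 5>3); eliminate Gamma.
Among the remaining strategies, none is strictly dominated by another pure strategy of the same player, so the elimination stops.
Surviving strategies — Player 1: {s1, s3, s4, s5}; Player 2: {Alpha, Beta, Delta}.

Alpha, Beta, Delta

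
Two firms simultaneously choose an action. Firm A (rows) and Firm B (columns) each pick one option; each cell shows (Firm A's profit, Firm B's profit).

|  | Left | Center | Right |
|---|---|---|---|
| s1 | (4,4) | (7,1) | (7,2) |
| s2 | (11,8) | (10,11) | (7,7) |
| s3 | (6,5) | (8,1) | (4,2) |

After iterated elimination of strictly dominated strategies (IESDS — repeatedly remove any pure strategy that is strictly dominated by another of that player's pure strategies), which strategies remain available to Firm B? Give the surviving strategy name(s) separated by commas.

Row s3 is eliminated: s2 beats it against every remaining column (Left: 11>6, Center: 10>8, Right: 7>4).
Firm B's strategy Right is strictly dominated by Left (s1: 4>2, s2: 8>7) and is removed.
Firm A's strategy s1 is strictly dominated by s2 (Left: 11>4, Center: 10>7) and is removed.
Firm B's strategy Left is strictly dominated by Center (s2: 11>8) and is removed.
Among the remaining strategies, none is strictly dominated by another pure strategy of the same player, so the elimination stops.
Surviving strategies — Firm A: {s2}; Firm B: {Center}.

Center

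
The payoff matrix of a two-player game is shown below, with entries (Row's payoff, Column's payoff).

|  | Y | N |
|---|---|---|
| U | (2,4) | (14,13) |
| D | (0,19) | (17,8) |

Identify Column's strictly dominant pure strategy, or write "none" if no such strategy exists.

none

Y fails to dominate N at U (4<13).
N fails to dominate Y at D (8<19).
No single strategy dominates all the others.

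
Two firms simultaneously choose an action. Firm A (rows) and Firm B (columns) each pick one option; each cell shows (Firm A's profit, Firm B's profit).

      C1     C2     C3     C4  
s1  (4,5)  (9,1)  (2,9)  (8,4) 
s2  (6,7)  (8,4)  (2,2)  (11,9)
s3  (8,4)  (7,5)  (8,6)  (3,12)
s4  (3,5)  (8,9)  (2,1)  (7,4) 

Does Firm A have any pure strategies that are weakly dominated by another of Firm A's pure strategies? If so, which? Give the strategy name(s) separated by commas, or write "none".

s4

s1 is not dominated — it holds its own against s2 at C2 (9>8); s3 at C2 (9>7); s4 at C1 (4>3).
s2 is not dominated — it holds its own against s1 at C1 (6>4); s3 at C2 (8>7); s4 at C1 (6>3).
s3: no other strategy beats it everywhere (s1 at C1 (8>4); s2 at C1 (8>6); s4 at C1 (8>3)).
s1 weakly dominates s4 — C1: 4>3, C2: 9>8, C3: 2=2, C4: 8>7.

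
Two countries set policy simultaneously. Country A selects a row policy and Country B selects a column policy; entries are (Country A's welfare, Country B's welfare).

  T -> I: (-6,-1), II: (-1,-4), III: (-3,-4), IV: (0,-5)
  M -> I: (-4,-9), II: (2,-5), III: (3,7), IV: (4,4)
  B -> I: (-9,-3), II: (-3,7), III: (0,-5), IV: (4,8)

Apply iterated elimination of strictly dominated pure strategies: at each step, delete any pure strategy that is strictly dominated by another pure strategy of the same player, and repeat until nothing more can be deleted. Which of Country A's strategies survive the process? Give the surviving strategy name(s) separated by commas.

Row T is eliminated: M beats it against every remaining column (I: -4>-6, II: 2>-1, III: 3>-3, IV: 4>0).
Country B's strategy I is strictly dominated by II (M: -5>-9, B: 7>-3) and is removed.
For Country B, IV strictly dominates II on the remaining rows (M: 4>-5, B: 8>7); eliminate II.
Among the remaining strategies, none is strictly dominated by another pure strategy of the same player, so the elimination stops.
Surviving strategies — Country A: {M, B}; Country B: {III, IV}.

M, B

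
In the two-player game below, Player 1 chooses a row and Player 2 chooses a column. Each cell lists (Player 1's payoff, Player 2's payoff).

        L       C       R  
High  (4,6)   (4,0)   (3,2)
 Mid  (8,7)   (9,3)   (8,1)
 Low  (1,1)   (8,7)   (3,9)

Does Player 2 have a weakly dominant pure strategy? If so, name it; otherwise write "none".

L fails to dominate C at Low (1<7).
C fails to dominate L at High (0<6).
R fails to dominate L at High (2<6).
No single strategy dominates all the others.

none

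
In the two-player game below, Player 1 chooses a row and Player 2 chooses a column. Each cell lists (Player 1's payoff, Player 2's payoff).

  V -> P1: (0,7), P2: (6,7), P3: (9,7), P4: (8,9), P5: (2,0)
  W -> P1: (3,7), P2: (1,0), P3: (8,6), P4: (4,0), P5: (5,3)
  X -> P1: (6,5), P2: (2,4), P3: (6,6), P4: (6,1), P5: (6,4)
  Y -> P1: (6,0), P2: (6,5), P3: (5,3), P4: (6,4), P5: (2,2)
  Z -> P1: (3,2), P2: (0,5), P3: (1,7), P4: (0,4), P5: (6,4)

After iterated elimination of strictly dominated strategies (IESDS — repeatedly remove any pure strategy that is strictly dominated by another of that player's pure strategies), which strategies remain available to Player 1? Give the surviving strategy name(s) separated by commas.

For Player 2, P3 strictly dominates P5 on the remaining rows (V: 7>0, W: 6>3, X: 6>4, Y: 3>2, Z: 7>4); eliminate P5.
For Player 1, X strictly dominates Z on the remaining columns (P1: 6>3, P2: 2>0, P3: 6>1, P4: 6>0); eliminate Z.
Among the remaining strategies, none is strictly dominated by another pure strategy of the same player, so the elimination stops.
Surviving strategies — Player 1: {V, W, X, Y}; Player 2: {P1, P2, P3, P4}.

V, W, X, Y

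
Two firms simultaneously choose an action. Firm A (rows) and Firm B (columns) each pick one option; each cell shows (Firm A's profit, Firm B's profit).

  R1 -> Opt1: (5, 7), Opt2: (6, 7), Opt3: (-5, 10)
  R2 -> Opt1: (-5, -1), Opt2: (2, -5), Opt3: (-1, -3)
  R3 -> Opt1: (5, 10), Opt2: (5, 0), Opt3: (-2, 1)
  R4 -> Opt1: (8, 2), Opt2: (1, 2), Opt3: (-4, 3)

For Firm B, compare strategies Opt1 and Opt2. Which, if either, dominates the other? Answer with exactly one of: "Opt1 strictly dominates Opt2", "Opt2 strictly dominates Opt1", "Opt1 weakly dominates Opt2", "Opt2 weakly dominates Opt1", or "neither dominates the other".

Opt1 weakly dominates Opt2

Opt1's payoffs vs Opt2's, by Firm A's action — R1: 7=7, R2: -1>-5, R3: 10>0, R4: 2=2.
Opt1 is at least as good everywhere and strictly better somewhere (tied only at R1, R4), so Opt1 weakly but not strictly dominates Opt2.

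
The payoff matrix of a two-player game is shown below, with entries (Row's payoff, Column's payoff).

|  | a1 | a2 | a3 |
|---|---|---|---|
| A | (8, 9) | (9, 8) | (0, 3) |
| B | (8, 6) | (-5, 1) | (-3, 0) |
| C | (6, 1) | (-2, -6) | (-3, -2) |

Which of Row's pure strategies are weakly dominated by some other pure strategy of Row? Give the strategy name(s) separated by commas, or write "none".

B, C

Nothing dominates A: B at a2 (9>-5); C at a1 (8>6).
B is weakly dominated by A (a1: 8=8, a2: 9>-5, a3: 0>-3).
C: dominated, since A does at least as well everywhere (a1: 8>6, a2: 9>-2, a3: 0>-3).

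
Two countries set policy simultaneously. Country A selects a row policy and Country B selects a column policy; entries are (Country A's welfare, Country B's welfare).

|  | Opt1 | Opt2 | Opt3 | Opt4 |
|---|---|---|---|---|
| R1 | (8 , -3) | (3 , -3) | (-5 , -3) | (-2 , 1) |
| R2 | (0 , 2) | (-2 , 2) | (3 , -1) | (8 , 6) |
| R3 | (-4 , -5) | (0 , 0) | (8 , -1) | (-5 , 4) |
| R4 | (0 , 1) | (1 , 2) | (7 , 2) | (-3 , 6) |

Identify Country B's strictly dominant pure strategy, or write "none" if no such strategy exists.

Opt4 vs Opt1: R1: 1>-3, R2: 6>2, R3: 4>-5, R4: 6>1.
Opt4 vs Opt2: R1: 1>-3, R2: 6>2, R3: 4>0, R4: 6>2.
Opt4 vs Opt3: R1: 1>-3, R2: 6>-1, R3: 4>-1, R4: 6>2.
Opt4 strictly beats every other strategy against every opponent action, so it is strictly dominant.

Opt4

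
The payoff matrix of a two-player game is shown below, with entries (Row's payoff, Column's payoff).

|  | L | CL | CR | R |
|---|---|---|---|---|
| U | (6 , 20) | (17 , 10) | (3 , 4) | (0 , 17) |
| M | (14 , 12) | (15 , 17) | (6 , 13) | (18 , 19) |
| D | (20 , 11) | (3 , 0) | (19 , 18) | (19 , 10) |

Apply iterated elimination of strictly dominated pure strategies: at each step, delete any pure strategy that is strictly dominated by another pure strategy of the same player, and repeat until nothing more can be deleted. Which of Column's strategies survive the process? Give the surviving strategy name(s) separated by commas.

CR

For Column, R strictly dominates CL on the remaining rows (U: 17>10, M: 19>17, D: 10>0); eliminate CL.
Row's strategy U is strictly dominated by M (L: 14>6, CR: 6>3, R: 18>0) and is removed.
Row's strategy M is strictly dominated by D (L: 20>14, CR: 19>6, R: 19>18) and is removed.
Column L is eliminated: CR beats it against every remaining row (D: 18>11).
Column R is eliminated: CR beats it against every remaining row (D: 18>10).
Among the remaining strategies, none is strictly dominated by another pure strategy of the same player, so the elimination stops.
Surviving strategies — Row: {D}; Column: {CR}.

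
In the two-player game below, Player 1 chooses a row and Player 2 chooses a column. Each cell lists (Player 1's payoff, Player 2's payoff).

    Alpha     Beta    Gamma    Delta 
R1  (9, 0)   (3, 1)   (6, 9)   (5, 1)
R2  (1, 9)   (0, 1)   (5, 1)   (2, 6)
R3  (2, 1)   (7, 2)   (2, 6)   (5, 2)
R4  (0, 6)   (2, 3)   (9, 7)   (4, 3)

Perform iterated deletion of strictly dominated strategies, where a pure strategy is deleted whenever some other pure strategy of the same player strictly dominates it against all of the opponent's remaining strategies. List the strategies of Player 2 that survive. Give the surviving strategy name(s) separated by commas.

For Player 1, R1 strictly dominates R2 on the remaining columns (Alpha: 9>1, Beta: 3>0, Gamma: 6>5, Delta: 5>2); eliminate R2.
Player 2's strategy Alpha is strictly dominated by Gamma (R1: 9>0, R3: 6>1, R4: 7>6) and is removed.
Column Beta is eliminated: Gamma beats it against every remaining row (R1: 9>1, R3: 6>2, R4: 7>3).
For Player 2, Gamma strictly dominates Delta on the remaining rows (R1: 9>1, R3: 6>2, R4: 7>3); eliminate Delta.
Player 1's strategy R1 is strictly dominated by R4 (Gamma: 9>6) and is removed.
Player 1's strategy R3 is strictly dominated by R4 (Gamma: 9>2) and is removed.
Among the remaining strategies, none is strictly dominated by another pure strategy of the same player, so the elimination stops.
Surviving strategies — Player 1: {R4}; Player 2: {Gamma}.

Gamma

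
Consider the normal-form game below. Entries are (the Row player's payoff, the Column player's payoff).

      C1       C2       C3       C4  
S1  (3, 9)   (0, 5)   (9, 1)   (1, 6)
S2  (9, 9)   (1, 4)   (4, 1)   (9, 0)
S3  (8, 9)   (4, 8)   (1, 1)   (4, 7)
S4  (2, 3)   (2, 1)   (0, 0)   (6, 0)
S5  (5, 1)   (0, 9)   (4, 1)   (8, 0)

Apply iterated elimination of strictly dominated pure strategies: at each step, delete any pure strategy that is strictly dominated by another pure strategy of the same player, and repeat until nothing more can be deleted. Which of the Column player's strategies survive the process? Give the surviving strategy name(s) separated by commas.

Column C3 is eliminated: C2 beats it against every remaining row (S1: 5>1, S2: 4>1, S3: 8>1, S4: 1>0, S5: 9>1).
Row S1 is eliminated: S2 beats it against every remaining column (C1: 9>3, C2: 1>0, C4: 9>1).
For the Row player, S2 strictly dominates S5 on the remaining columns (C1: 9>5, C2: 1>0, C4: 9>8); eliminate S5.
The Column player's strategy C2 is strictly dominated by C1 (S2: 9>4, S3: 9>8, S4: 3>1) and is removed.
Row S3 is eliminated: S2 beats it against every remaining column (C1: 9>8, C4: 9>4).
For the Row player, S2 strictly dominates S4 on the remaining columns (C1: 9>2, C4: 9>6); eliminate S4.
Column C4 is eliminated: C1 beats it against every remaining row (S2: 9>0).
Among the remaining strategies, none is strictly dominated by another pure strategy of the same player, so the elimination stops.
Surviving strategies — the Row player: {S2}; the Column player: {C1}.

C1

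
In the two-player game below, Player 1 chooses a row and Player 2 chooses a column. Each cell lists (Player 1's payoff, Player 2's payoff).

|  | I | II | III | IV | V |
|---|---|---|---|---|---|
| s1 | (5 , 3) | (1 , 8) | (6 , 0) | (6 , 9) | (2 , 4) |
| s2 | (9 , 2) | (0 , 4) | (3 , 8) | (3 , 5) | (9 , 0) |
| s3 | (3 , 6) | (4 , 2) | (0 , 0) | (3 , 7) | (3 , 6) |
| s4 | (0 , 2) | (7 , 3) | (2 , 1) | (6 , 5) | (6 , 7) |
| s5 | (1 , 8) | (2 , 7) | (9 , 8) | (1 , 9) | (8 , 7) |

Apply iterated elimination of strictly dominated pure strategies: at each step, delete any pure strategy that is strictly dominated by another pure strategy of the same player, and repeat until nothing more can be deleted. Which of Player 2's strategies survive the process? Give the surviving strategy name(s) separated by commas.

III, IV, V

Column I is eliminated: IV beats it against every remaining row (s1: 9>3, s2: 5>2, s3: 7>6, s4: 5>2, s5: 9>8).
Player 1's strategy s3 is strictly dominated by s4 (II: 7>4, III: 2>0, IV: 6>3, V: 6>3) and is removed.
Column II is eliminated: IV beats it against every remaining row (s1: 9>8, s2: 5>4, s4: 5>3, s5: 9>7).
Among the remaining strategies, none is strictly dominated by another pure strategy of the same player, so the elimination stops.
Surviving strategies — Player 1: {s1, s2, s4, s5}; Player 2: {III, IV, V}.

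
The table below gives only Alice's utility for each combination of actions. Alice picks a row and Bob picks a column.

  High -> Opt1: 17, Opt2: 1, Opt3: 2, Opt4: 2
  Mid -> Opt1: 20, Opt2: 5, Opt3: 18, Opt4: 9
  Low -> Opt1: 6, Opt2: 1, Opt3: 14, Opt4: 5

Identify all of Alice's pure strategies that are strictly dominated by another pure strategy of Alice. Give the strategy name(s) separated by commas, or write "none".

High, Low

High: dominated, since Mid does at least as well everywhere (Opt1: 20>17, Opt2: 5>1, Opt3: 18>2, Opt4: 9>2).
Nothing dominates Mid: High at Opt1 (20>17); Low at Opt1 (20>6).
Low is strictly dominated by Mid (Opt1: 20>6, Opt2: 5>1, Opt3: 18>14, Opt4: 9>5).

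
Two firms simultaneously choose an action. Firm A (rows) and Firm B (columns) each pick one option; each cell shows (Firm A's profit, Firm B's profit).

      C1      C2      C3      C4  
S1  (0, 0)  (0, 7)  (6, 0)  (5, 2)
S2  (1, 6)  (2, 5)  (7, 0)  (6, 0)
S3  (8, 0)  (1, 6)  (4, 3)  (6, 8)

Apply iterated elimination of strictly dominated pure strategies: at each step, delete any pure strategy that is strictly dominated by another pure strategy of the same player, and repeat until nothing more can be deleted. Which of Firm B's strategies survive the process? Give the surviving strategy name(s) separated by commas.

For Firm A, S2 strictly dominates S1 on the remaining columns (C1: 1>0, C2: 2>0, C3: 7>6, C4: 6>5); eliminate S1.
Firm B's strategy C3 is strictly dominated by C2 (S2: 5>0, S3: 6>3) and is removed.
Among the remaining strategies, none is strictly dominated by another pure strategy of the same player, so the elimination stops.
Surviving strategies — Firm A: {S2, S3}; Firm B: {C1, C2, C4}.

C1, C2, C4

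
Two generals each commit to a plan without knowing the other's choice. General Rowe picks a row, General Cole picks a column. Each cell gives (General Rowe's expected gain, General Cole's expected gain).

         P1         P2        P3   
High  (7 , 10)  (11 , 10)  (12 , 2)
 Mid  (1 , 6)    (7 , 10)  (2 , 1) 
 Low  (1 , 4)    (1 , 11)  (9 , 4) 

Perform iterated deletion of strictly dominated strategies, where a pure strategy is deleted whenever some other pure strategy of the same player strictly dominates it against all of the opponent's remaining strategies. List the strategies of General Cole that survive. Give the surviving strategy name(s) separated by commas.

P1, P2

For General Rowe, High strictly dominates Mid on the remaining columns (P1: 7>1, P2: 11>7, P3: 12>2); eliminate Mid.
General Rowe's strategy Low is strictly dominated by High (P1: 7>1, P2: 11>1, P3: 12>9) and is removed.
For General Cole, P1 strictly dominates P3 on the remaining rows (High: 10>2); eliminate P3.
Among the remaining strategies, none is strictly dominated by another pure strategy of the same player, so the elimination stops.
Surviving strategies — General Rowe: {High}; General Cole: {P1, P2}.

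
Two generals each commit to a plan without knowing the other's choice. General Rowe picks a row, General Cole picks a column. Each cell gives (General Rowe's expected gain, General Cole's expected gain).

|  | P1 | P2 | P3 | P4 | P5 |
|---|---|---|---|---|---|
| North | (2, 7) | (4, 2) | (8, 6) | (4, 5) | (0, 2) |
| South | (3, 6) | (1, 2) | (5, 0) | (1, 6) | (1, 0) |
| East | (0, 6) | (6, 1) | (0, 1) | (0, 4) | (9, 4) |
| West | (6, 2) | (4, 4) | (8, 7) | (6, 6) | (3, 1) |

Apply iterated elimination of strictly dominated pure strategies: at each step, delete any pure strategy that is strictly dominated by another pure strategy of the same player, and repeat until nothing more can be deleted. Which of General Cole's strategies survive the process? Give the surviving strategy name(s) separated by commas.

P1, P3

General Rowe's strategy South is strictly dominated by West (P1: 6>3, P2: 4>1, P3: 8>5, P4: 6>1, P5: 3>1) and is removed.
General Cole's strategy P2 is strictly dominated by P4 (North: 5>2, East: 4>1, West: 6>4) and is removed.
Column P5 is eliminated: P1 beats it against every remaining row (North: 7>2, East: 6>4, West: 2>1).
For General Rowe, North strictly dominates East on the remaining columns (P1: 2>0, P3: 8>0, P4: 4>0); eliminate East.
For General Cole, P3 strictly dominates P4 on the remaining rows (North: 6>5, West: 7>6); eliminate P4.
Among the remaining strategies, none is strictly dominated by another pure strategy of the same player, so the elimination stops.
Surviving strategies — General Rowe: {North, West}; General Cole: {P1, P3}.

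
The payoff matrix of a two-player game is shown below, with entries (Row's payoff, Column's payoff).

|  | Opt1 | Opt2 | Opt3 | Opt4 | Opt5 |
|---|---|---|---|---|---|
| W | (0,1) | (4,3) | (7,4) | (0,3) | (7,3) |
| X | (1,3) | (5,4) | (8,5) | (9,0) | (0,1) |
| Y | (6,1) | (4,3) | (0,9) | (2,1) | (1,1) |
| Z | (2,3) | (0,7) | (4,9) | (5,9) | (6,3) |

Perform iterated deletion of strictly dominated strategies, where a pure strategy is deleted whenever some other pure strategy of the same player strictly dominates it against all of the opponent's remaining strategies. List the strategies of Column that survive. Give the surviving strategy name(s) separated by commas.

For Column, Opt2 strictly dominates Opt1 on the remaining rows (W: 3>1, X: 4>3, Y: 3>1, Z: 7>3); eliminate Opt1.
Column's strategy Opt2 is strictly dominated by Opt3 (W: 4>3, X: 5>4, Y: 9>3, Z: 9>7) and is removed.
For Row, Z strictly dominates Y on the remaining columns (Opt3: 4>0, Opt4: 5>2, Opt5: 6>1); eliminate Y.
For Column, Opt3 strictly dominates Opt5 on the remaining rows (W: 4>3, X: 5>1, Z: 9>3); eliminate Opt5.
Row W is eliminated: X beats it against every remaining column (Opt3: 8>7, Opt4: 9>0).
Row Z is eliminated: X beats it against every remaining column (Opt3: 8>4, Opt4: 9>5).
For Column, Opt3 strictly dominates Opt4 on the remaining rows (X: 5>0); eliminate Opt4.
Among the remaining strategies, none is strictly dominated by another pure strategy of the same player, so the elimination stops.
Surviving strategies — Row: {X}; Column: {Opt3}.

Opt3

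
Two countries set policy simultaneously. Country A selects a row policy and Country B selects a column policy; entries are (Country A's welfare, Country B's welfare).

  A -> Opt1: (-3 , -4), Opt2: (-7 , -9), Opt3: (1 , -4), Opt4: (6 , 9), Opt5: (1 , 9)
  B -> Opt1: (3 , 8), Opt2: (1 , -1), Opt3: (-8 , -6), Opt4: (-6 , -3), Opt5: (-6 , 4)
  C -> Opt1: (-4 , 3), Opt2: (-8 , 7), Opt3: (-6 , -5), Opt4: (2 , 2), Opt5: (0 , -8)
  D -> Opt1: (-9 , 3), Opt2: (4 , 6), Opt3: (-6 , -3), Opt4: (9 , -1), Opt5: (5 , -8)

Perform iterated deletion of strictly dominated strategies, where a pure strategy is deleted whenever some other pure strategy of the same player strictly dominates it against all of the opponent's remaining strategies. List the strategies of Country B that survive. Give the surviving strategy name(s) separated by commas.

Row C is eliminated: A beats it against every remaining column (Opt1: -3>-4, Opt2: -7>-8, Opt3: 1>-6, Opt4: 6>2, Opt5: 1>0).
Column Opt3 is eliminated: Opt4 beats it against every remaining row (A: 9>-4, B: -3>-6, D: -1>-3).
Among the remaining strategies, none is strictly dominated by another pure strategy of the same player, so the elimination stops.
Surviving strategies — Country A: {A, B, D}; Country B: {Opt1, Opt2, Opt4, Opt5}.

Opt1, Opt2, Opt4, Opt5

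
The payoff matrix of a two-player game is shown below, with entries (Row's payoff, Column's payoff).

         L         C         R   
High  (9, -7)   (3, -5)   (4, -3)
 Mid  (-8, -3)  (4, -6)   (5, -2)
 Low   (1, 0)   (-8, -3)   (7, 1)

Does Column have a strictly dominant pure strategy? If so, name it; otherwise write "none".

R

R vs L: High: -3>-7, Mid: -2>-3, Low: 1>0.
R vs C: High: -3>-5, Mid: -2>-6, Low: 1>-3.
R strictly beats every other strategy against every opponent action, so it is strictly dominant.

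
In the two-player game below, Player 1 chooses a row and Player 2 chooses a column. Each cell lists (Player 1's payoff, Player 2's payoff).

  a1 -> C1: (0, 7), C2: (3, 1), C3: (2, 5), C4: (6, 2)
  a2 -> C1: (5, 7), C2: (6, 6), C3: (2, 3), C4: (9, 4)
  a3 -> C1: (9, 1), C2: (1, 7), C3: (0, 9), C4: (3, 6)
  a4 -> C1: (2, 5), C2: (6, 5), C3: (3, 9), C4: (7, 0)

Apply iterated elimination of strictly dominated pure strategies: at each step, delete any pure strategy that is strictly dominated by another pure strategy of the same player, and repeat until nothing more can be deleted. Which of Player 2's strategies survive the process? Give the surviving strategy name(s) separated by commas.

For Player 1, a4 strictly dominates a1 on the remaining columns (C1: 2>0, C2: 6>3, C3: 3>2, C4: 7>6); eliminate a1.
Column C4 is eliminated: C2 beats it against every remaining row (a2: 6>4, a3: 7>6, a4: 5>0).
Among the remaining strategies, none is strictly dominated by another pure strategy of the same player, so the elimination stops.
Surviving strategies — Player 1: {a2, a3, a4}; Player 2: {C1, C2, C3}.

C1, C2, C3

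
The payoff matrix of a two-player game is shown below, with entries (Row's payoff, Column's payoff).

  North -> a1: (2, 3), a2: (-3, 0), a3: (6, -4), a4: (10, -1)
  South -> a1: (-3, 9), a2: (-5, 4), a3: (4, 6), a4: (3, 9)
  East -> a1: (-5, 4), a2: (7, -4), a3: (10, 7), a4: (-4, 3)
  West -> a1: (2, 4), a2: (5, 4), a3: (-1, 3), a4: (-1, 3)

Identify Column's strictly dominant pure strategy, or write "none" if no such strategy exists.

none

a1 fails to dominate a2 at West (4=4).
a2 fails to dominate a1 at North (0<3).
a3 fails to dominate a1 at North (-4<3).
a4 fails to dominate a1 at North (-1<3).
No single strategy dominates all the others.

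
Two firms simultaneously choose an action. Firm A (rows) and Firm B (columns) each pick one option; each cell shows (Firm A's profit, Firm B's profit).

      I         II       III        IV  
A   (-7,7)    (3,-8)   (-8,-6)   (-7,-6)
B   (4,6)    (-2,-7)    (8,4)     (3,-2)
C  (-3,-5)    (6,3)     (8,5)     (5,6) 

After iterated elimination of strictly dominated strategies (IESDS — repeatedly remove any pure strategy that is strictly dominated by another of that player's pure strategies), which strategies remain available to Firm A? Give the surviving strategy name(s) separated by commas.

For Firm A, C strictly dominates A on the remaining columns (I: -3>-7, II: 6>3, III: 8>-8, IV: 5>-7); eliminate A.
Firm B's strategy II is strictly dominated by III (B: 4>-7, C: 5>3) and is removed.
Among the remaining strategies, none is strictly dominated by another pure strategy of the same player, so the elimination stops.
Surviving strategies — Firm A: {B, C}; Firm B: {I, III, IV}.

B, C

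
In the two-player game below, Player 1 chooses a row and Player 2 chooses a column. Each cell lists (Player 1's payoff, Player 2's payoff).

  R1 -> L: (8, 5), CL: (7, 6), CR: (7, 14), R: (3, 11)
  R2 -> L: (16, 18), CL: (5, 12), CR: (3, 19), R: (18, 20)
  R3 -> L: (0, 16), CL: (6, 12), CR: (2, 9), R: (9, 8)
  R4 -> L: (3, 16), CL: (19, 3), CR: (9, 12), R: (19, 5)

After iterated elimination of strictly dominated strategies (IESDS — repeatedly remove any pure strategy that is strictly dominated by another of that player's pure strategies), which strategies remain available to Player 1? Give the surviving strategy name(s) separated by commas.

Row R3 is eliminated: R4 beats it against every remaining column (L: 3>0, CL: 19>6, CR: 9>2, R: 19>9).
Player 2's strategy CL is strictly dominated by CR (R1: 14>6, R2: 19>12, R4: 12>3) and is removed.
Among the remaining strategies, none is strictly dominated by another pure strategy of the same player, so the elimination stops.
Surviving strategies — Player 1: {R1, R2, R4}; Player 2: {L, CR, R}.

R1, R2, R4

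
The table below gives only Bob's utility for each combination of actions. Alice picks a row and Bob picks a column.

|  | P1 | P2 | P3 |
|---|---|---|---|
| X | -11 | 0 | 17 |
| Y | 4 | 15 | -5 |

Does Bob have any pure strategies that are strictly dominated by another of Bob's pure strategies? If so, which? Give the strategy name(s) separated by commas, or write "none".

P1

P2 strictly dominates P1 — X: 0>-11, Y: 15>4.
P2 is not dominated — it holds its own against P1 at X (0>-11); P3 at Y (15>-5).
P3: no other strategy beats it everywhere (P1 at X (17>-11); P2 at X (17>0)).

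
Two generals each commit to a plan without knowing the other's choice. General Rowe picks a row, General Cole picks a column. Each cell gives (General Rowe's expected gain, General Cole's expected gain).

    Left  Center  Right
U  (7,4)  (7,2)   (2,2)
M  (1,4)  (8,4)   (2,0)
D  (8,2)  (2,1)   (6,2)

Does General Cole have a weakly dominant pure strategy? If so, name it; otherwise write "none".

Left

Left vs Center: U: 4>2, M: 4=4, D: 2>1.
Left vs Right: U: 4>2, M: 4>0, D: 2=2.
Left is at least as good as every other strategy against every opponent action, so it is weakly dominant.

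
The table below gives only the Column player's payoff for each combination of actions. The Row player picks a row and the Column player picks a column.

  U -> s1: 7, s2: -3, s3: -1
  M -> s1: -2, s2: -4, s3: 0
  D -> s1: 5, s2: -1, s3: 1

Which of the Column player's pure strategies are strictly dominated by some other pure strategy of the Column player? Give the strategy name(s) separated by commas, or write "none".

s2

Nothing dominates s1: s2 at U (7>-3); s3 at U (7>-1).
s2 is strictly dominated by s1 (U: 7>-3, M: -2>-4, D: 5>-1).
Nothing dominates s3: s1 at M (0>-2); s2 at U (-1>-3).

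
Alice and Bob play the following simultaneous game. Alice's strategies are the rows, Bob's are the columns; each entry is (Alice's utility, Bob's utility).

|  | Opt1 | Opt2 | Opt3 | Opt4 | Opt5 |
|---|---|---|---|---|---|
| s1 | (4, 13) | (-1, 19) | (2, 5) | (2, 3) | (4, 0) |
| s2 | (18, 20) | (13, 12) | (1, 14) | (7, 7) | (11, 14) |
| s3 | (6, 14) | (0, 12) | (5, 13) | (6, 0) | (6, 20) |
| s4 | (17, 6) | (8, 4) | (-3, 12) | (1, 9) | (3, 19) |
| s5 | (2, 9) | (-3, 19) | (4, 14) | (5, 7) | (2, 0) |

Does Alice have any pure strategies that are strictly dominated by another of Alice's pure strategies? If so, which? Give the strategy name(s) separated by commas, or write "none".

s1, s4, s5

s1 is strictly dominated by s3 (Opt1: 6>4, Opt2: 0>-1, Opt3: 5>2, Opt4: 6>2, Opt5: 6>4).
Nothing dominates s2: s1 at Opt1 (18>4); s3 at Opt1 (18>6); s4 at Opt1 (18>17); s5 at Opt1 (18>2).
s3: no other strategy beats it everywhere (s1 at Opt1 (6>4); s2 at Opt3 (5>1); s4 at Opt3 (5>-3); s5 at Opt1 (6>2)).
s4 is strictly dominated by s2 (Opt1: 18>17, Opt2: 13>8, Opt3: 1>-3, Opt4: 7>1, Opt5: 11>3).
s5: dominated, since s3 does at least as well everywhere (Opt1: 6>2, Opt2: 0>-3, Opt3: 5>4, Opt4: 6>5, Opt5: 6>2).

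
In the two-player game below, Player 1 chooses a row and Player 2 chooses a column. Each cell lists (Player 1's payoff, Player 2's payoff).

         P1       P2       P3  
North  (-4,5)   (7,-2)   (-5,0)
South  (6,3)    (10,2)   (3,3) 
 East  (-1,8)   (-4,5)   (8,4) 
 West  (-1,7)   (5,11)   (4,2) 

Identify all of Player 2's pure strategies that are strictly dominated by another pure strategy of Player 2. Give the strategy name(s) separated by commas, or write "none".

none

P1: no other strategy beats it everywhere (P2 at North (5>-2); P3 at North (5>0)).
P2 is not dominated — it holds its own against P1 at West (11>7); P3 at East (5>4).
P3 is not dominated — it holds its own against P1 at South (3=3); P2 at North (0>-2).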